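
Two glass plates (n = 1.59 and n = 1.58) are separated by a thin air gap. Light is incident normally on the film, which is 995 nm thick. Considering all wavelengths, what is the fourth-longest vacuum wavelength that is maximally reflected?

569 nm

Ray reflecting at the top interface goes from n = 1.59 toward n = 1.0: no phase shift.
Ray reflecting at the bottom interface goes from n = 1.0 toward n = 1.58: a half-wave phase shift.
Net: one phase inversion between the two reflected rays.
For strong reflection here: 2 n t = (m + ½) λ.
λ = 2 n t / (m + ½). The fourth-longest wavelength is m = 3: λ = 2 × 1.0 × 995 / 3.50 = 569 nm.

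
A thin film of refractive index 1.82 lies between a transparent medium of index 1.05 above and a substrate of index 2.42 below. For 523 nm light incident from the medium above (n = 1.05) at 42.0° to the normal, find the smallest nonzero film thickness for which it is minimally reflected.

At the upper boundary (n = 1.05 to n = 1.82) the reflected ray undergoes a half-wave phase shift.
Ray reflecting at the bottom interface goes from n = 1.82 toward n = 2.42: a half-wave phase shift.
Net: no relative phase inversion (both shifts match).
With no net inversion, destructive interference in reflection requires 2 n t cos θ_r = (m + ½) λ.
Snell's law: 1.05 sin 42.0° = 1.82 sin θ_r → sin θ_r = 0.386, cos θ_r = 0.922.
Minimum at m = 0: t = λ / (4 n cos θ_r) = 523 / (4 × 1.82 × 0.922) = 77.9 nm.

77.9 nm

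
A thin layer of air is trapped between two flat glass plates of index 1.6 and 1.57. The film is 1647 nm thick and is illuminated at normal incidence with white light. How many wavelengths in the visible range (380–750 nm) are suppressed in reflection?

4

Ray reflecting at the top interface goes from n = 1.6 toward n = 1.0: no phase shift.
Bottom surface (1.0 → 1.57): reflection off a higher-index medium gives a half-wave phase shift.
Net: one phase inversion between the two reflected rays.
So the condition for destructive reflection is 2 n t = m λ.
λ = 2 n t / m = 3294 / m nm.
m=4: 824 nm (IR); m=5: 659 nm (visible); m=6: 549 nm (visible); m=7: 471 nm (visible); m=8: 412 nm (visible); m=9: 366 nm (UV).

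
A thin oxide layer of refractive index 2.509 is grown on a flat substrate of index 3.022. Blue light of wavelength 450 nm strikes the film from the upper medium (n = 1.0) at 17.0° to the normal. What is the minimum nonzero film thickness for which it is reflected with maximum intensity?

90.3 nm

Top surface (1.0 → 2.509): reflection off a higher-index medium gives a half-wave phase shift.
Ray reflecting at the bottom interface goes from n = 2.509 toward n = 3.022: a half-wave phase shift.
Net: no relative phase inversion (both shifts match).
For bright reflection here: 2 n t cos θ_r = m λ.
Snell's law: 1.0 sin 17.0° = 2.509 sin θ_r → sin θ_r = 0.117, cos θ_r = 0.993.
Minimum nonzero at m = 1: t = λ / (2 n cos θ_r) = 450 / (2 × 2.509 × 0.993) = 90.3 nm.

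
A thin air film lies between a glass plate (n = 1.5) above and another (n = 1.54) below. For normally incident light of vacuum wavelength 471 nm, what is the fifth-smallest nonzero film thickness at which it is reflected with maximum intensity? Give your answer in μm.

1.06 μm

At the upper boundary (n = 1.5 to n = 1.0) the reflected ray undergoes no phase shift.
Ray reflecting at the bottom interface goes from n = 1.0 toward n = 1.54: a half-wave phase shift.
Net: one phase inversion between the two reflected rays.
So the condition for constructive reflection is 2 n t = (m + ½) λ.
The fifth-smallest nonzero thickness corresponds to m = 4: t = (m + ½) λ / (2 n) = 4.50 × 471 / (2 × 1.0) = 1060 nm.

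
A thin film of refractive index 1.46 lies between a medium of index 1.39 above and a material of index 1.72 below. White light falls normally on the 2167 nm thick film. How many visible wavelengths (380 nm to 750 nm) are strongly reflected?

8

Top surface (1.39 → 1.46): reflection off a higher-index medium gives a half-wave phase shift.
Bottom surface (1.46 → 1.72): reflection off a higher-index medium gives a half-wave phase shift.
Net: no relative phase inversion (both shifts match).
For strong reflection here: 2 n t = m λ.
λ = 2 n t / m = 6328 / m nm.
m=8: 791 nm (IR); m=9: 703 nm (visible); m=10: 633 nm (visible); m=11: 575 nm (visible); m=12: 527 nm (visible); m=13: 487 nm (visible); m=14: 452 nm (visible); m=15: 422 nm (visible); m=16: 395 nm (visible); m=17: 372 nm (UV).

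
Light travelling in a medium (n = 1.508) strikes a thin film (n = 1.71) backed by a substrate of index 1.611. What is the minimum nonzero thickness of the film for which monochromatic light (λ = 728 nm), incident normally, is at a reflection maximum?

106 nm

Top surface (1.508 → 1.71): reflection off a higher-index medium gives a half-wave phase shift.
At the lower boundary (n = 1.71 to n = 1.611) the reflected ray undergoes no phase shift.
The two reflections differ by half a wavelength.
For bright reflection here: 2 n t = (m + ½) λ.
Minimum at m = 0: t = λ / (4 n) = 728 / (4 × 1.71) = 106 nm.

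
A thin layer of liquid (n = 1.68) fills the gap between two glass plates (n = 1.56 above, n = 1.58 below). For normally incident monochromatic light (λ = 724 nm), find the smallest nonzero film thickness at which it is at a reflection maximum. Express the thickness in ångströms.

1077 Å

Top surface (1.56 → 1.68): reflection off a higher-index medium gives a half-wave phase shift.
At the lower boundary (n = 1.68 to n = 1.58) the reflected ray undergoes no phase shift.
Exactly one π shift → a net half-wave offset.
So the condition for constructive reflection is 2 n t = (m + ½) λ.
Minimum at m = 0: t = λ / (4 n) = 724 / (4 × 1.68) = 108 nm.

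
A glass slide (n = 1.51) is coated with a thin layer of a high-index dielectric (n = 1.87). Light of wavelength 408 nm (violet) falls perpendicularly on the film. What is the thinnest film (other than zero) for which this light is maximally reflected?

At the upper boundary (n = 1.0 to n = 1.87) the reflected ray undergoes a half-wave phase shift.
At the lower boundary (n = 1.87 to n = 1.51) the reflected ray undergoes no phase shift.
The two reflections differ by half a wavelength.
For strong reflection here: 2 n t = (m + ½) λ.
Minimum at m = 0: t = λ / (4 n) = 408 / (4 × 1.87) = 54.5 nm.

54.5 nm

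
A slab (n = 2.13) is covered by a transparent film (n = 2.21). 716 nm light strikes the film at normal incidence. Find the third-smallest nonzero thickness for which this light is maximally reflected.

405 nm

Ray reflecting at the top interface goes from n = 1.0 toward n = 2.21: a half-wave phase shift.
At the lower boundary (n = 2.21 to n = 2.13) the reflected ray undergoes no phase shift.
The two reflections differ by half a wavelength.
With one net inversion, constructive interference in reflection requires 2 n t = (m + ½) λ.
The third-smallest nonzero thickness corresponds to m = 2: t = (m + ½) λ / (2 n) = 2.50 × 716 / (2 × 2.21) = 405 nm.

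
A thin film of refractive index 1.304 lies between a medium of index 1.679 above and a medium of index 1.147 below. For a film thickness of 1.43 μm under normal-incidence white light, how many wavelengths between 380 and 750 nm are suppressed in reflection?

5

Ray reflecting at the top interface goes from n = 1.679 toward n = 1.304: no phase shift.
Bottom surface (1.304 → 1.147): reflection off a lower-index medium gives no phase shift.
Net: no relative phase inversion (both shifts match).
So the condition for destructive reflection is 2 n t = (m + ½) λ.
λ = 2 n t / (m + ½) = 3729 / (m + ½) nm.
m=4: 829 nm (IR); m=5: 678 nm (visible); m=6: 574 nm (visible); m=7: 497 nm (visible); m=8: 439 nm (visible); m=9: 393 nm (visible); m=10: 355 nm (UV).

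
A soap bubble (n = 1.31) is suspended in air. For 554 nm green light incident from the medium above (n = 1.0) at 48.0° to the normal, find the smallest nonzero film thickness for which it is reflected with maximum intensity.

128 nm

At the upper boundary (n = 1.0 to n = 1.31) the reflected ray undergoes a half-wave phase shift.
Bottom surface (1.31 → 1.0): reflection off a lower-index medium gives no phase shift.
Net: one phase inversion between the two reflected rays.
With one net inversion, constructive interference in reflection requires 2 n t cos θ_r = (m + ½) λ.
Snell's law: 1.0 sin 48.0° = 1.31 sin θ_r → sin θ_r = 0.567, cos θ_r = 0.824.
Minimum at m = 0: t = λ / (4 n cos θ_r) = 554 / (4 × 1.31 × 0.824) = 128 nm.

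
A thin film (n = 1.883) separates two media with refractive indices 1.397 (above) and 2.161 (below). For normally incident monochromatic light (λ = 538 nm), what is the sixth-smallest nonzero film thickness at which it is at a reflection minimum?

786 nm

At the upper boundary (n = 1.397 to n = 1.883) the reflected ray undergoes a half-wave phase shift.
Ray reflecting at the bottom interface goes from n = 1.883 toward n = 2.161: a half-wave phase shift.
Net: no relative phase inversion (both shifts match).
With no net inversion, destructive interference in reflection requires 2 n t = (m + ½) λ.
The sixth-smallest nonzero thickness corresponds to m = 5: t = (m + ½) λ / (2 n) = 5.50 × 538 / (2 × 1.883) = 786 nm.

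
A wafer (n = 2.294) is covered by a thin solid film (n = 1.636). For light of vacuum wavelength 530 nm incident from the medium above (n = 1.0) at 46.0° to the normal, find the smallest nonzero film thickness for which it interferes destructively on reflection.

90.2 nm

At the upper boundary (n = 1.0 to n = 1.636) the reflected ray undergoes a half-wave phase shift.
At the lower boundary (n = 1.636 to n = 2.294) the reflected ray undergoes a half-wave phase shift.
Net: no relative phase inversion (both shifts match).
So the condition for destructive reflection is 2 n t cos θ_r = (m + ½) λ.
Snell's law: 1.0 sin 46.0° = 1.636 sin θ_r → sin θ_r = 0.440, cos θ_r = 0.898.
Minimum at m = 0: t = λ / (4 n cos θ_r) = 530 / (4 × 1.636 × 0.898) = 90.2 nm.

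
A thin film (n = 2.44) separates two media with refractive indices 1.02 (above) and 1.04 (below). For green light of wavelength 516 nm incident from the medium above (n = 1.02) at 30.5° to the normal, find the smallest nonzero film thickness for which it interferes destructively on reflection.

108 nm

Ray reflecting at the top interface goes from n = 1.02 toward n = 2.44: a half-wave phase shift.
At the lower boundary (n = 2.44 to n = 1.04) the reflected ray undergoes no phase shift.
The two reflections differ by half a wavelength.
For weak reflection here: 2 n t cos θ_r = m λ.
Snell's law: 1.02 sin 30.5° = 2.44 sin θ_r → sin θ_r = 0.212, cos θ_r = 0.977.
Minimum nonzero at m = 1: t = λ / (2 n cos θ_r) = 516 / (2 × 2.44 × 0.977) = 108 nm.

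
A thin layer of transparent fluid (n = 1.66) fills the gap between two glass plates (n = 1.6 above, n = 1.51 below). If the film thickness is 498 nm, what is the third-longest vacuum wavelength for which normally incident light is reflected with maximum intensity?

661 nm

Ray reflecting at the top interface goes from n = 1.6 toward n = 1.66: a half-wave phase shift.
At the lower boundary (n = 1.66 to n = 1.51) the reflected ray undergoes no phase shift.
Net: one phase inversion between the two reflected rays.
For bright reflection here: 2 n t = (m + ½) λ.
λ = 2 n t / (m + ½). The third-longest wavelength is m = 2: λ = 2 × 1.66 × 498 / 2.50 = 661 nm.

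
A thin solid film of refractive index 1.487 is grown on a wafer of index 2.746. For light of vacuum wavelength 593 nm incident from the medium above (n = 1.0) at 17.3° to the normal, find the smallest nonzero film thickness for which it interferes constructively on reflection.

204 nm

Ray reflecting at the top interface goes from n = 1.0 toward n = 1.487: a half-wave phase shift.
Ray reflecting at the bottom interface goes from n = 1.487 toward n = 2.746: a half-wave phase shift.
Zero or two π shifts → no net half-wave offset.
For maximum reflection here: 2 n t cos θ_r = m λ.
Snell's law: 1.0 sin 17.3° = 1.487 sin θ_r → sin θ_r = 0.200, cos θ_r = 0.980.
Minimum nonzero at m = 1: t = λ / (2 n cos θ_r) = 593 / (2 × 1.487 × 0.980) = 204 nm.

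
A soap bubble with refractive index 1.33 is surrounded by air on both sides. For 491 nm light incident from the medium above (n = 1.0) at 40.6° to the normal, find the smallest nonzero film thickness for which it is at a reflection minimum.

Top surface (1.0 → 1.33): reflection off a higher-index medium gives a half-wave phase shift.
Bottom surface (1.33 → 1.0): reflection off a lower-index medium gives no phase shift.
Net: one phase inversion between the two reflected rays.
With one net inversion, destructive interference in reflection requires 2 n t cos θ_r = m λ.
Snell's law: 1.0 sin 40.6° = 1.33 sin θ_r → sin θ_r = 0.489, cos θ_r = 0.872.
Minimum nonzero at m = 1: t = λ / (2 n cos θ_r) = 491 / (2 × 1.33 × 0.872) = 212 nm.

212 nm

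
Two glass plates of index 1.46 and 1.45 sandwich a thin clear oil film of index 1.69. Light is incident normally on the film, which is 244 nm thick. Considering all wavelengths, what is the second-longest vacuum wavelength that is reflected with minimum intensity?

412 nm

At the upper boundary (n = 1.46 to n = 1.69) the reflected ray undergoes a half-wave phase shift.
Ray reflecting at the bottom interface goes from n = 1.69 toward n = 1.45: no phase shift.
Exactly one π shift → a net half-wave offset.
With one net inversion, destructive interference in reflection requires 2 n t = m λ.
λ = 2 n t / m. The second-longest wavelength is m = 2: λ = 2 × 1.69 × 244 / 2.00 = 412 nm.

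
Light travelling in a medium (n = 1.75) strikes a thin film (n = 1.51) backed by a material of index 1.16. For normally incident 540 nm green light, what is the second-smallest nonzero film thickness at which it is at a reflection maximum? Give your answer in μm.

Ray reflecting at the top interface goes from n = 1.75 toward n = 1.51: no phase shift.
Ray reflecting at the bottom interface goes from n = 1.51 toward n = 1.16: no phase shift.
The two reflections carry the same phase change, so no net offset.
So the condition for constructive reflection is 2 n t = m λ.
The second-smallest nonzero thickness corresponds to m = 2: t = m λ / (2 n) = 2.00 × 540 / (2 × 1.51) = 358 nm.

0.358 μm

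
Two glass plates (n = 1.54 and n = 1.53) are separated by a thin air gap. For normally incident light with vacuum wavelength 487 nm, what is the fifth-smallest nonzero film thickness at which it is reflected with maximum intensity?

1096 nm

Top surface (1.54 → 1.0): reflection off a lower-index medium gives no phase shift.
At the lower boundary (n = 1.0 to n = 1.53) the reflected ray undergoes a half-wave phase shift.
Exactly one π shift → a net half-wave offset.
So the condition for constructive reflection is 2 n t = (m + ½) λ.
The fifth-smallest nonzero thickness corresponds to m = 4: t = (m + ½) λ / (2 n) = 4.50 × 487 / (2 × 1.0) = 1096 nm.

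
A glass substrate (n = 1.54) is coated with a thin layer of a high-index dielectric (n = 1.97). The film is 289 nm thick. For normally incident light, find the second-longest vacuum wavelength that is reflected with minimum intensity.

At the upper boundary (n = 1.0 to n = 1.97) the reflected ray undergoes a half-wave phase shift.
At the lower boundary (n = 1.97 to n = 1.54) the reflected ray undergoes no phase shift.
The two reflections differ by half a wavelength.
For dark reflection here: 2 n t = m λ.
λ = 2 n t / m. The second-longest wavelength is m = 2: λ = 2 × 1.97 × 289 / 2.00 = 569 nm.

569 nm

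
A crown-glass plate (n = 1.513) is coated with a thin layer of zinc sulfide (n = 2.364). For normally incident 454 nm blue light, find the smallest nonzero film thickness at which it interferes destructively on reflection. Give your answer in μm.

0.0960 μm

Ray reflecting at the top interface goes from n = 1.0 toward n = 2.364: a half-wave phase shift.
Bottom surface (2.364 → 1.513): reflection off a lower-index medium gives no phase shift.
Exactly one π shift → a net half-wave offset.
So the condition for destructive reflection is 2 n t = m λ.
Minimum nonzero at m = 1: t = λ / (2 n) = 454 / (2 × 2.364) = 96.0 nm.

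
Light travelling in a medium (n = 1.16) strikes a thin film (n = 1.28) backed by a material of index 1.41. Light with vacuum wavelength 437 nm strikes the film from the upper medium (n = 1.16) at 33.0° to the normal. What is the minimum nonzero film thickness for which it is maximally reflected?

196 nm

Ray reflecting at the top interface goes from n = 1.16 toward n = 1.28: a half-wave phase shift.
Ray reflecting at the bottom interface goes from n = 1.28 toward n = 1.41: a half-wave phase shift.
The two reflections carry the same phase change, so no net offset.
For strong reflection here: 2 n t cos θ_r = m λ.
Snell's law: 1.16 sin 33.0° = 1.28 sin θ_r → sin θ_r = 0.494, cos θ_r = 0.870.
Minimum nonzero at m = 1: t = λ / (2 n cos θ_r) = 437 / (2 × 1.28 × 0.870) = 196 nm.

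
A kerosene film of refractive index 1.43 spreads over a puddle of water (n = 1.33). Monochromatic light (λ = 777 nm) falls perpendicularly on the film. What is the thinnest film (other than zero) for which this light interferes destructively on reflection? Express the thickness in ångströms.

2717 Å

At the upper boundary (n = 1.0 to n = 1.43) the reflected ray undergoes a half-wave phase shift.
Ray reflecting at the bottom interface goes from n = 1.43 toward n = 1.33: no phase shift.
The two reflections differ by half a wavelength.
So the condition for destructive reflection is 2 n t = m λ.
Minimum nonzero at m = 1: t = λ / (2 n) = 777 / (2 × 1.43) = 272 nm.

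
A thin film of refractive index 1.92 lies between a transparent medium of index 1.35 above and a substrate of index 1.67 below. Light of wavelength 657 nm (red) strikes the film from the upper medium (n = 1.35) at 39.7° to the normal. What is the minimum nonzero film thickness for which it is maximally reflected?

At the upper boundary (n = 1.35 to n = 1.92) the reflected ray undergoes a half-wave phase shift.
At the lower boundary (n = 1.92 to n = 1.67) the reflected ray undergoes no phase shift.
The two reflections differ by half a wavelength.
For bright reflection here: 2 n t cos θ_r = (m + ½) λ.
Snell's law: 1.35 sin 39.7° = 1.92 sin θ_r → sin θ_r = 0.449, cos θ_r = 0.893.
Minimum at m = 0: t = λ / (4 n cos θ_r) = 657 / (4 × 1.92 × 0.893) = 95.7 nm.

95.7 nm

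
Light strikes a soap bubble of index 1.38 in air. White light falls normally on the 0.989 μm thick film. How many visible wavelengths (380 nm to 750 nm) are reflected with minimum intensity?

4

Ray reflecting at the top interface goes from n = 1.0 toward n = 1.38: a half-wave phase shift.
At the lower boundary (n = 1.38 to n = 1.0) the reflected ray undergoes no phase shift.
Net: one phase inversion between the two reflected rays.
For weak reflection here: 2 n t = m λ.
λ = 2 n t / m = 2730 / m nm.
m=3: 910 nm (IR); m=4: 682 nm (visible); m=5: 546 nm (visible); m=6: 455 nm (visible); m=7: 390 nm (visible); m=8: 341 nm (UV).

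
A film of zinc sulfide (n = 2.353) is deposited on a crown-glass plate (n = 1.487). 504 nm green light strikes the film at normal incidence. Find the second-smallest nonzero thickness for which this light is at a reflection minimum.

Top surface (1.0 → 2.353): reflection off a higher-index medium gives a half-wave phase shift.
Bottom surface (2.353 → 1.487): reflection off a lower-index medium gives no phase shift.
The two reflections differ by half a wavelength.
So the condition for destructive reflection is 2 n t = m λ.
The second-smallest nonzero thickness corresponds to m = 2: t = m λ / (2 n) = 2.00 × 504 / (2 × 2.353) = 214 nm.

214 nm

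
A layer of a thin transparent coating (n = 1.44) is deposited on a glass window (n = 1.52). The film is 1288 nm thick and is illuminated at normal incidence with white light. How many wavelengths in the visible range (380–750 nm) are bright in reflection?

5

At the upper boundary (n = 1.0 to n = 1.44) the reflected ray undergoes a half-wave phase shift.
Ray reflecting at the bottom interface goes from n = 1.44 toward n = 1.52: a half-wave phase shift.
Net: no relative phase inversion (both shifts match).
So the condition for constructive reflection is 2 n t = m λ.
λ = 2 n t / m = 3709 / m nm.
m=4: 927 nm (IR); m=5: 742 nm (visible); m=6: 618 nm (visible); m=7: 530 nm (visible); m=8: 464 nm (visible); m=9: 412 nm (visible); m=10: 371 nm (UV).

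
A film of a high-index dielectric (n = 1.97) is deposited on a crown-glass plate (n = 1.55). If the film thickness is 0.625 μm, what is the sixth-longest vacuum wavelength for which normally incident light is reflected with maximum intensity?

448 nm

Top surface (1.0 → 1.97): reflection off a higher-index medium gives a half-wave phase shift.
Bottom surface (1.97 → 1.55): reflection off a lower-index medium gives no phase shift.
The two reflections differ by half a wavelength.
With one net inversion, constructive interference in reflection requires 2 n t = (m + ½) λ.
λ = 2 n t / (m + ½). The sixth-longest wavelength is m = 5: λ = 2 × 1.97 × 625 / 5.50 = 448 nm.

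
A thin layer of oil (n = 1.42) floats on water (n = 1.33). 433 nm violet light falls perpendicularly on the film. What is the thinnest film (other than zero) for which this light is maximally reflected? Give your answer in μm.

0.0762 μm

Ray reflecting at the top interface goes from n = 1.0 toward n = 1.42: a half-wave phase shift.
Bottom surface (1.42 → 1.33): reflection off a lower-index medium gives no phase shift.
Net: one phase inversion between the two reflected rays.
With one net inversion, constructive interference in reflection requires 2 n t = (m + ½) λ.
Minimum at m = 0: t = λ / (4 n) = 433 / (4 × 1.42) = 76.2 nm.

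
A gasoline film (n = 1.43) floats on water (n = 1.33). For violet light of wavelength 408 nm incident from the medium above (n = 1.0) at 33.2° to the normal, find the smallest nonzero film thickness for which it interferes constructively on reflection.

77.2 nm

Top surface (1.0 → 1.43): reflection off a higher-index medium gives a half-wave phase shift.
Ray reflecting at the bottom interface goes from n = 1.43 toward n = 1.33: no phase shift.
Net: one phase inversion between the two reflected rays.
So the condition for constructive reflection is 2 n t cos θ_r = (m + ½) λ.
Snell's law: 1.0 sin 33.2° = 1.43 sin θ_r → sin θ_r = 0.383, cos θ_r = 0.924.
Minimum at m = 0: t = λ / (4 n cos θ_r) = 408 / (4 × 1.43 × 0.924) = 77.2 nm.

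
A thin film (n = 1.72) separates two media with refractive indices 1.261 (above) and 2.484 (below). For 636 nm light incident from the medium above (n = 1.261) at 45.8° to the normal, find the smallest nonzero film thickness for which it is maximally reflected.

At the upper boundary (n = 1.261 to n = 1.72) the reflected ray undergoes a half-wave phase shift.
Bottom surface (1.72 → 2.484): reflection off a higher-index medium gives a half-wave phase shift.
The two reflections carry the same phase change, so no net offset.
With no net inversion, constructive interference in reflection requires 2 n t cos θ_r = m λ.
Snell's law: 1.261 sin 45.8° = 1.72 sin θ_r → sin θ_r = 0.526, cos θ_r = 0.851.
Minimum nonzero at m = 1: t = λ / (2 n cos θ_r) = 636 / (2 × 1.72 × 0.851) = 217 nm.

217 nm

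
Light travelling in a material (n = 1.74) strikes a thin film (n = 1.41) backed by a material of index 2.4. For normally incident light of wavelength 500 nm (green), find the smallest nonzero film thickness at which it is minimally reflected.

At the upper boundary (n = 1.74 to n = 1.41) the reflected ray undergoes no phase shift.
Bottom surface (1.41 → 2.4): reflection off a higher-index medium gives a half-wave phase shift.
Net: one phase inversion between the two reflected rays.
So the condition for destructive reflection is 2 n t = m λ.
Minimum nonzero at m = 1: t = λ / (2 n) = 500 / (2 × 1.41) = 177 nm.

177 nm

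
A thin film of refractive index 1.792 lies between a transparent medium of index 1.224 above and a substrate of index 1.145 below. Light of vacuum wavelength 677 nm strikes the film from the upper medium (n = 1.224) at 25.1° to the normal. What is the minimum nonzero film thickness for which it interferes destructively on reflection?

Top surface (1.224 → 1.792): reflection off a higher-index medium gives a half-wave phase shift.
At the lower boundary (n = 1.792 to n = 1.145) the reflected ray undergoes no phase shift.
Exactly one π shift → a net half-wave offset.
For minimum reflection here: 2 n t cos θ_r = m λ.
Snell's law: 1.224 sin 25.1° = 1.792 sin θ_r → sin θ_r = 0.290, cos θ_r = 0.957.
Minimum nonzero at m = 1: t = λ / (2 n cos θ_r) = 677 / (2 × 1.792 × 0.957) = 197 nm.

197 nm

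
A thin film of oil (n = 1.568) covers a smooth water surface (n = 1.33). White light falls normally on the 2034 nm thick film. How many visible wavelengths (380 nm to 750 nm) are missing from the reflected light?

8

Ray reflecting at the top interface goes from n = 1.0 toward n = 1.568: a half-wave phase shift.
At the lower boundary (n = 1.568 to n = 1.33) the reflected ray undergoes no phase shift.
Net: one phase inversion between the two reflected rays.
So the condition for destructive reflection is 2 n t = m λ.
λ = 2 n t / m = 6379 / m nm.
m=8: 797 nm (IR); m=9: 709 nm (visible); m=10: 638 nm (visible); m=11: 580 nm (visible); m=12: 532 nm (visible); m=13: 491 nm (visible); m=14: 456 nm (visible); m=15: 425 nm (visible); m=16: 399 nm (visible); m=17: 375 nm (UV).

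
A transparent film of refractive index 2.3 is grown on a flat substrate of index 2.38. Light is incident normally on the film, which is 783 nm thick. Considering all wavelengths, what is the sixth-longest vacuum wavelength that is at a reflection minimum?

655 nm

Top surface (1.0 → 2.3): reflection off a higher-index medium gives a half-wave phase shift.
At the lower boundary (n = 2.3 to n = 2.38) the reflected ray undergoes a half-wave phase shift.
Net: no relative phase inversion (both shifts match).
With no net inversion, destructive interference in reflection requires 2 n t = (m + ½) λ.
λ = 2 n t / (m + ½). The sixth-longest wavelength is m = 5: λ = 2 × 2.3 × 783 / 5.50 = 655 nm.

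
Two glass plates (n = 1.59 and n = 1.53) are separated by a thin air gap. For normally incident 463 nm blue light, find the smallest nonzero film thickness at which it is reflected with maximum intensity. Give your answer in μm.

At the upper boundary (n = 1.59 to n = 1.0) the reflected ray undergoes no phase shift.
At the lower boundary (n = 1.0 to n = 1.53) the reflected ray undergoes a half-wave phase shift.
Net: one phase inversion between the two reflected rays.
With one net inversion, constructive interference in reflection requires 2 n t = (m + ½) λ.
Minimum at m = 0: t = λ / (4 n) = 463 / (4 × 1.0) = 116 nm.

0.116 μm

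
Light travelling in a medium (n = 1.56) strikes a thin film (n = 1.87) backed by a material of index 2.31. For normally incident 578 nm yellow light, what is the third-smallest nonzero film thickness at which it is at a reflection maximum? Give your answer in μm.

At the upper boundary (n = 1.56 to n = 1.87) the reflected ray undergoes a half-wave phase shift.
Ray reflecting at the bottom interface goes from n = 1.87 toward n = 2.31: a half-wave phase shift.
The two reflections carry the same phase change, so no net offset.
With no net inversion, constructive interference in reflection requires 2 n t = m λ.
The third-smallest nonzero thickness corresponds to m = 3: t = m λ / (2 n) = 3.00 × 578 / (2 × 1.87) = 464 nm.

0.464 μm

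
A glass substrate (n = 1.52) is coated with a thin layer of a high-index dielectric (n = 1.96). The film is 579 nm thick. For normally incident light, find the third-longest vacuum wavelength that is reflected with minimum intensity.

Ray reflecting at the top interface goes from n = 1.0 toward n = 1.96: a half-wave phase shift.
Ray reflecting at the bottom interface goes from n = 1.96 toward n = 1.52: no phase shift.
The two reflections differ by half a wavelength.
So the condition for destructive reflection is 2 n t = m λ.
λ = 2 n t / m. The third-longest wavelength is m = 3: λ = 2 × 1.96 × 579 / 3.00 = 757 nm.

757 nm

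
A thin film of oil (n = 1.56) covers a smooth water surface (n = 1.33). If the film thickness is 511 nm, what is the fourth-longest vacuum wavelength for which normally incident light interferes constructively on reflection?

At the upper boundary (n = 1.0 to n = 1.56) the reflected ray undergoes a half-wave phase shift.
Bottom surface (1.56 → 1.33): reflection off a lower-index medium gives no phase shift.
The two reflections differ by half a wavelength.
With one net inversion, constructive interference in reflection requires 2 n t = (m + ½) λ.
λ = 2 n t / (m + ½). The fourth-longest wavelength is m = 3: λ = 2 × 1.56 × 511 / 3.50 = 456 nm.

456 nm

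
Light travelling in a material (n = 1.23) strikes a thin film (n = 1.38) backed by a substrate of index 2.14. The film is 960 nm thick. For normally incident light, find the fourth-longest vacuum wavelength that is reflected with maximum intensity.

662 nm

At the upper boundary (n = 1.23 to n = 1.38) the reflected ray undergoes a half-wave phase shift.
Bottom surface (1.38 → 2.14): reflection off a higher-index medium gives a half-wave phase shift.
Net: no relative phase inversion (both shifts match).
With no net inversion, constructive interference in reflection requires 2 n t = m λ.
λ = 2 n t / m. The fourth-longest wavelength is m = 4: λ = 2 × 1.38 × 960 / 4.00 = 662 nm.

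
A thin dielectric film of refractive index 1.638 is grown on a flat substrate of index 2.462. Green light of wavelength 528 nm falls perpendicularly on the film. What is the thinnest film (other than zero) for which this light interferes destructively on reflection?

At the upper boundary (n = 1.0 to n = 1.638) the reflected ray undergoes a half-wave phase shift.
At the lower boundary (n = 1.638 to n = 2.462) the reflected ray undergoes a half-wave phase shift.
Zero or two π shifts → no net half-wave offset.
For dark reflection here: 2 n t = (m + ½) λ.
Minimum at m = 0: t = λ / (4 n) = 528 / (4 × 1.638) = 80.6 nm.

80.6 nm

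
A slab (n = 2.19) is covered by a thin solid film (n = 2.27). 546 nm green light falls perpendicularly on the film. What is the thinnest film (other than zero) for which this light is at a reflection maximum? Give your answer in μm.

0.0601 μm

Top surface (1.0 → 2.27): reflection off a higher-index medium gives a half-wave phase shift.
Ray reflecting at the bottom interface goes from n = 2.27 toward n = 2.19: no phase shift.
Exactly one π shift → a net half-wave offset.
For bright reflection here: 2 n t = (m + ½) λ.
Minimum at m = 0: t = λ / (4 n) = 546 / (4 × 2.27) = 60.1 nm.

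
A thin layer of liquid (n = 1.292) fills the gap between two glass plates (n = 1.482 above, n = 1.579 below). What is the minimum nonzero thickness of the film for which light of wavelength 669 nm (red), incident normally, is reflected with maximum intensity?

129 nm

Ray reflecting at the top interface goes from n = 1.482 toward n = 1.292: no phase shift.
At the lower boundary (n = 1.292 to n = 1.579) the reflected ray undergoes a half-wave phase shift.
The two reflections differ by half a wavelength.
So the condition for constructive reflection is 2 n t = (m + ½) λ.
Minimum at m = 0: t = λ / (4 n) = 669 / (4 × 1.292) = 129 nm.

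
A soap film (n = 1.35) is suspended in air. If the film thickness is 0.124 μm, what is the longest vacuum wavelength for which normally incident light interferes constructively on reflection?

670 nm

Ray reflecting at the top interface goes from n = 1.0 toward n = 1.35: a half-wave phase shift.
At the lower boundary (n = 1.35 to n = 1.0) the reflected ray undergoes no phase shift.
Net: one phase inversion between the two reflected rays.
For bright reflection here: 2 n t = (m + ½) λ.
λ = 2 n t / (m + ½). The longest wavelength is m = 0: λ = 2 × 1.35 × 124 / 0.500 = 670 nm.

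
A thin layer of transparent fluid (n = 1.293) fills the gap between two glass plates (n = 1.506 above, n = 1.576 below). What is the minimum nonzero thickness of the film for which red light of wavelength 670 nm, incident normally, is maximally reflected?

At the upper boundary (n = 1.506 to n = 1.293) the reflected ray undergoes no phase shift.
Ray reflecting at the bottom interface goes from n = 1.293 toward n = 1.576: a half-wave phase shift.
Exactly one π shift → a net half-wave offset.
For maximum reflection here: 2 n t = (m + ½) λ.
Minimum at m = 0: t = λ / (4 n) = 670 / (4 × 1.293) = 130 nm.

130 nm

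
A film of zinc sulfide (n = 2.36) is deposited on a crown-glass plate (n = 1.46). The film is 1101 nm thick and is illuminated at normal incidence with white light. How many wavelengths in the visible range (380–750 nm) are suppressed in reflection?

7

Top surface (1.0 → 2.36): reflection off a higher-index medium gives a half-wave phase shift.
Bottom surface (2.36 → 1.46): reflection off a lower-index medium gives no phase shift.
Exactly one π shift → a net half-wave offset.
With one net inversion, destructive interference in reflection requires 2 n t = m λ.
λ = 2 n t / m = 5197 / m nm.
m=6: 866 nm (IR); m=7: 742 nm (visible); m=8: 650 nm (visible); m=9: 577 nm (visible); m=10: 520 nm (visible); m=11: 472 nm (visible); m=12: 433 nm (visible); m=13: 400 nm (visible); m=14: 371 nm (UV).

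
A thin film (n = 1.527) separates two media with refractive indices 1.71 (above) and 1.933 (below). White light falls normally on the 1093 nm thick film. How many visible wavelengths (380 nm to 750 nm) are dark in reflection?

4

Ray reflecting at the top interface goes from n = 1.71 toward n = 1.527: no phase shift.
Bottom surface (1.527 → 1.933): reflection off a higher-index medium gives a half-wave phase shift.
Net: one phase inversion between the two reflected rays.
So the condition for destructive reflection is 2 n t = m λ.
λ = 2 n t / m = 3338 / m nm.
m=4: 835 nm (IR); m=5: 668 nm (visible); m=6: 556 nm (visible); m=7: 477 nm (visible); m=8: 417 nm (visible); m=9: 371 nm (UV).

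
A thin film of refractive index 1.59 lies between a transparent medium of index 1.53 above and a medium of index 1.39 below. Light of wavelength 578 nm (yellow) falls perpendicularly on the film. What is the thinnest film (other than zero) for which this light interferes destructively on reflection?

182 nm

Top surface (1.53 → 1.59): reflection off a higher-index medium gives a half-wave phase shift.
At the lower boundary (n = 1.59 to n = 1.39) the reflected ray undergoes no phase shift.
The two reflections differ by half a wavelength.
So the condition for destructive reflection is 2 n t = m λ.
Minimum nonzero at m = 1: t = λ / (2 n) = 578 / (2 × 1.59) = 182 nm.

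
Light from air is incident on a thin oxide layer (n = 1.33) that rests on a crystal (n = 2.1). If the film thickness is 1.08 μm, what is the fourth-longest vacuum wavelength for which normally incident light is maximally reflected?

718 nm

At the upper boundary (n = 1.0 to n = 1.33) the reflected ray undergoes a half-wave phase shift.
Ray reflecting at the bottom interface goes from n = 1.33 toward n = 2.1: a half-wave phase shift.
The two reflections carry the same phase change, so no net offset.
With no net inversion, constructive interference in reflection requires 2 n t = m λ.
λ = 2 n t / m. The fourth-longest wavelength is m = 4: λ = 2 × 1.33 × 1080 / 4.00 = 718 nm.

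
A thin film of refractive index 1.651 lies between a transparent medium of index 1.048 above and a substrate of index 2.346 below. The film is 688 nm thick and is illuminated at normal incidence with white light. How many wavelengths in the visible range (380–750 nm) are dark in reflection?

At the upper boundary (n = 1.048 to n = 1.651) the reflected ray undergoes a half-wave phase shift.
Bottom surface (1.651 → 2.346): reflection off a higher-index medium gives a half-wave phase shift.
Net: no relative phase inversion (both shifts match).
So the condition for destructive reflection is 2 n t = (m + ½) λ.
λ = 2 n t / (m + ½) = 2272 / (m + ½) nm.
m=2: 909 nm (IR); m=3: 649 nm (visible); m=4: 505 nm (visible); m=5: 413 nm (visible); m=6: 350 nm (UV).

3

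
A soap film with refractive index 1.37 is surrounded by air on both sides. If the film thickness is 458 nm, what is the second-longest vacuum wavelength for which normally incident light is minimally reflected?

627 nm

Ray reflecting at the top interface goes from n = 1.0 toward n = 1.37: a half-wave phase shift.
Bottom surface (1.37 → 1.0): reflection off a lower-index medium gives no phase shift.
Exactly one π shift → a net half-wave offset.
With one net inversion, destructive interference in reflection requires 2 n t = m λ.
λ = 2 n t / m. The second-longest wavelength is m = 2: λ = 2 × 1.37 × 458 / 2.00 = 627 nm.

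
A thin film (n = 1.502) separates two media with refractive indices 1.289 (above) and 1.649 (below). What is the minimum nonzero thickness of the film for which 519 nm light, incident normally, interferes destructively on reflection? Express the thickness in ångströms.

At the upper boundary (n = 1.289 to n = 1.502) the reflected ray undergoes a half-wave phase shift.
Ray reflecting at the bottom interface goes from n = 1.502 toward n = 1.649: a half-wave phase shift.
Net: no relative phase inversion (both shifts match).
With no net inversion, destructive interference in reflection requires 2 n t = (m + ½) λ.
Minimum at m = 0: t = λ / (4 n) = 519 / (4 × 1.502) = 86.4 nm.

864 Å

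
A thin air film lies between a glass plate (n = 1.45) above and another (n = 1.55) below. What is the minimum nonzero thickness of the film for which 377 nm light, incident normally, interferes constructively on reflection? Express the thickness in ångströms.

943 Å

At the upper boundary (n = 1.45 to n = 1.0) the reflected ray undergoes no phase shift.
At the lower boundary (n = 1.0 to n = 1.55) the reflected ray undergoes a half-wave phase shift.
Net: one phase inversion between the two reflected rays.
So the condition for constructive reflection is 2 n t = (m + ½) λ.
Minimum at m = 0: t = λ / (4 n) = 377 / (4 × 1.0) = 94.3 nm.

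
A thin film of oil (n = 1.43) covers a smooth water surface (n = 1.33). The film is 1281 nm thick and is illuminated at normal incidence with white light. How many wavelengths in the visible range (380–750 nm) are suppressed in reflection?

5

Top surface (1.0 → 1.43): reflection off a higher-index medium gives a half-wave phase shift.
Bottom surface (1.43 → 1.33): reflection off a lower-index medium gives no phase shift.
The two reflections differ by half a wavelength.
So the condition for destructive reflection is 2 n t = m λ.
λ = 2 n t / m = 3664 / m nm.
m=4: 916 nm (IR); m=5: 733 nm (visible); m=6: 611 nm (visible); m=7: 523 nm (visible); m=8: 458 nm (visible); m=9: 407 nm (visible); m=10: 366 nm (UV).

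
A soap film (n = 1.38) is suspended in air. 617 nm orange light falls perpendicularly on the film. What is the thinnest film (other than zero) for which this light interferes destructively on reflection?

224 nm

Ray reflecting at the top interface goes from n = 1.0 toward n = 1.38: a half-wave phase shift.
Ray reflecting at the bottom interface goes from n = 1.38 toward n = 1.0: no phase shift.
Net: one phase inversion between the two reflected rays.
For dark reflection here: 2 n t = m λ.
Minimum nonzero at m = 1: t = λ / (2 n) = 617 / (2 × 1.38) = 224 nm.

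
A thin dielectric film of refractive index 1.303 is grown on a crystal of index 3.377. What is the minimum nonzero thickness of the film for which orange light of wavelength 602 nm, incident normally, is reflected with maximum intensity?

At the upper boundary (n = 1.0 to n = 1.303) the reflected ray undergoes a half-wave phase shift.
At the lower boundary (n = 1.303 to n = 3.377) the reflected ray undergoes a half-wave phase shift.
The two reflections carry the same phase change, so no net offset.
With no net inversion, constructive interference in reflection requires 2 n t = m λ.
Minimum nonzero at m = 1: t = λ / (2 n) = 602 / (2 × 1.303) = 231 nm.

231 nm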